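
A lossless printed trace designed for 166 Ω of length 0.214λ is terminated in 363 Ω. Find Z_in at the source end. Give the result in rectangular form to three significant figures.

Z_in ≈ 79.1 − j29.9 Ω

βl = 2π × 0.214 = 77°
tan(βl) = tan(77°) = 4.35
Z_in = Z_0·(Z_L + jZ_0·tanβl)/(Z_0 + jZ_L·tanβl)
     = 166·(363 + j721)/(166 + j1580)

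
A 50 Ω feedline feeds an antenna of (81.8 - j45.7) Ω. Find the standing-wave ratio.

Γ = (Z_L − Z_0)/(Z_L + Z_0) = (31.8 − j45.7)/(131.8 − j45.7)
|Γ| = 55.7/139 = 0.399
VSWR = (1 + |Γ|)/(1 − |Γ|) = 1.4/0.601

VSWR ≈ 2.33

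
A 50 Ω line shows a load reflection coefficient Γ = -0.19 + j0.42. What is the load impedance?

Z_L = Z_0·(1 + Γ)/(1 − Γ) = 50·(0.81 + j0.42)/(1.19 − j0.42)

Z_L ≈ 24.7 + j26.4 Ω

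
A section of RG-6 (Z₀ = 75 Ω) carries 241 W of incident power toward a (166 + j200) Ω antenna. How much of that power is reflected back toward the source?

P_reflected ≈ 119 W

|Γ| = |(91 + j200)/(241 + j200)| = 0.702
|Γ|² = 0.492
P_refl = |Γ|²·P_inc = 119 W, P_del = (1 − |Γ|²)·P_inc = 122 W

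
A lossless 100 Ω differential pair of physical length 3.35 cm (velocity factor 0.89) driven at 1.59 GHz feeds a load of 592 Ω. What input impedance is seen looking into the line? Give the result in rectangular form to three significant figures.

Z_in ≈ 18.7 − j31.8 Ω

λ = v/f = 0.89·c / 1.59 GHz = 0.168 m
βl = 2π·l/λ = 2π × 0.199 = 71.8°
tan(βl) = tan(71.8°) = 3.04
Z_in = Z_0·(Z_L + jZ_0·tanβl)/(Z_0 + jZ_L·tanβl)
     = 100·(592 + j304)/(100 + j1800)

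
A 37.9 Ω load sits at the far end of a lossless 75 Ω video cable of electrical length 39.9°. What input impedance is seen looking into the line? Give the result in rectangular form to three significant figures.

Z_in ≈ 54.6 + j39.6 Ω

tan(βl) = tan(39.9°) = 0.836
Z_in = Z_0·(Z_L + jZ_0·tanβl)/(Z_0 + jZ_L·tanβl)
     = 75·(37.9 + j62.7)/(75 + j31.7)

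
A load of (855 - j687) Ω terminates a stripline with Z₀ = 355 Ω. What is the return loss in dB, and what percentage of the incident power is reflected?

RL ≈ 4.28 dB; 37.3% of incident power reflected

Γ = (500 − j687)/(1210 − j687), |Γ| = 0.611
RL = −20·log₁₀(0.611) = 4.28 dB
P_refl/P_inc = |Γ|² = 0.373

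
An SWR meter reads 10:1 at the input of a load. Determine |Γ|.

|Γ| ≈ 0.818

|Γ| = (S − 1)/(S + 1) = (10 − 1)/(10 + 1) = 9/11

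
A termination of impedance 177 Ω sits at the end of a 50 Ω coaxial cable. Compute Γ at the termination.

Γ = 0.559

Γ = (Z_L − Z_0)/(Z_L + Z_0) = (177 − 50)/(177 + 50) = 127/227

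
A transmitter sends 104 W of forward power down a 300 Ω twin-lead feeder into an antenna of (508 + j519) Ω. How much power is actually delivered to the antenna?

P_delivered ≈ 68.7 W

|Γ| = |(208 + j519)/(808 + j519)| = 0.582
|Γ|² = 0.339
P_refl = |Γ|²·P_inc = 35.3 W, P_del = (1 − |Γ|²)·P_inc = 68.7 W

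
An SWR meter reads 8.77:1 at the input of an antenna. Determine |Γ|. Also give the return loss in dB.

|Γ| = (S − 1)/(S + 1) = (8.77 − 1)/(8.77 + 1) = 7.77/9.77
RL = −20·log₁₀|Γ| = −20·log₁₀(0.795)

|Γ| ≈ 0.795; return loss ≈ 1.99 dB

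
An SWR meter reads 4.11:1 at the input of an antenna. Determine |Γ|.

|Γ| ≈ 0.609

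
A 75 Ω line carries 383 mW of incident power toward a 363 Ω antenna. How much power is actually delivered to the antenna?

P_delivered ≈ 217 mW

Γ = (363 − 75)/(363 + 75) = 0.658
|Γ|² = 0.432
P_refl = |Γ|²·P_inc = 166 mW, P_del = (1 − |Γ|²)·P_inc = 217 mW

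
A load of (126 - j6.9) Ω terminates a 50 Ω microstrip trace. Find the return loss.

Γ = (76 − j6.9)/(176 − j6.9), |Γ| = 0.433
RL = −20·log₁₀|Γ| = −20·log₁₀(0.433)

RL ≈ 7.27 dB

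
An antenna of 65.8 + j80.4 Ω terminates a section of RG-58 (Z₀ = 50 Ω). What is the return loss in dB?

RL ≈ 4.71 dB

Γ = (15.8 + j80.4)/(115.8 + j80.4), |Γ| = 0.581
RL = −20·log₁₀|Γ| = −20·log₁₀(0.581)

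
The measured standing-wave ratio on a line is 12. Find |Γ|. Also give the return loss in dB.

|Γ| ≈ 0.846; return loss ≈ 1.45 dB

|Γ| = (S − 1)/(S + 1) = (12 − 1)/(12 + 1) = 11/13
RL = −20·log₁₀|Γ| = −20·log₁₀(0.846)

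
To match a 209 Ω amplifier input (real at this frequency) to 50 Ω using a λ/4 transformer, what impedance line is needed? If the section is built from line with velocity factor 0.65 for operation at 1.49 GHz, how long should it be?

Z_qwt ≈ 102 Ω; length ≈ 3.27 cm

Z_qwt = √(Z_0·R_L) = √(50 × 209) = √10450
λ = 0.65·c/f = 0.131 m, so l = λ/4 = 0.0327 m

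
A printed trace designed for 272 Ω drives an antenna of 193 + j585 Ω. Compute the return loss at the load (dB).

RL ≈ 2.05 dB

Γ = (-79 + j585)/(465 + j585), |Γ| = 0.79
RL = −20·log₁₀|Γ| = −20·log₁₀(0.79)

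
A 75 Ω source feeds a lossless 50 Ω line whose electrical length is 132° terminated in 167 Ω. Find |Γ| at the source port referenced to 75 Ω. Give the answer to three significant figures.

tan(βl) = -1.11
Z_in = Z_0·(Z_L + jZ_0·tanβl)/(Z_0 + jZ_L·tanβl) = 25.3 + j38.2 Ω
Γ_s = (Z_in − Z_s)/(Z_in + Z_s) = (-49.7 + j38.2)/(100 + j38.2), |Γ_s| = 0.584

|Γ| ≈ 0.584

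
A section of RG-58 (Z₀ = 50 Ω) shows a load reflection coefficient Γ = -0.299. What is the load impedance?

Z_L = Z_0·(1 + Γ)/(1 − Γ) = 50·(0.701)/(1.3)

Z_L ≈ 27 Ω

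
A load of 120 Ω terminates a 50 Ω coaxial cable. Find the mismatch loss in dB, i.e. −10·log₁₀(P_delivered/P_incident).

Γ = (120 − 50)/(120 + 50) = 0.412
|Γ|² = 0.17, so P_del/P_inc = 1 − |Γ|² = 0.83
ML = −10·log₁₀(1 − |Γ|²)

mismatch loss ≈ 0.807 dB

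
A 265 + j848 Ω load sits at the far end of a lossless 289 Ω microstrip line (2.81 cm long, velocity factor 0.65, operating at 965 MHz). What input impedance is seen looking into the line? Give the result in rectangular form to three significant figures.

Z_in ≈ 86.1 − j439 Ω

λ = v/f = 0.65·c / 965 MHz = 0.202 m
βl = 2π·l/λ = 2π × 0.139 = 50.1°
tan(βl) = tan(50.1°) = 1.19
Z_in = Z_0·(Z_L + jZ_0·tanβl)/(Z_0 + jZ_L·tanβl)
     = 289·(265 + j1190)/(-724 + j317)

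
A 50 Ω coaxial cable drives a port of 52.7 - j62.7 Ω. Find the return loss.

Γ = (2.7 − j62.7)/(102.7 − j62.7), |Γ| = 0.522
RL = −20·log₁₀|Γ| = −20·log₁₀(0.522)

RL ≈ 5.65 dB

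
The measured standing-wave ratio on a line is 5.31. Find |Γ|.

|Γ| = (S − 1)/(S + 1) = (5.31 − 1)/(5.31 + 1) = 4.31/6.31

|Γ| ≈ 0.683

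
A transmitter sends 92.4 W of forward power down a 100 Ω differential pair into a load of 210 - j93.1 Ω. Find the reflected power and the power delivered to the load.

|Γ| = |(110 − j93.1)/(310 − j93.1)| = 0.445
|Γ|² = 0.198
P_refl = |Γ|²·P_inc = 18.3 W, P_del = (1 − |Γ|²)·P_inc = 74.1 W

P_reflected ≈ 18.3 W; P_delivered ≈ 74.1 W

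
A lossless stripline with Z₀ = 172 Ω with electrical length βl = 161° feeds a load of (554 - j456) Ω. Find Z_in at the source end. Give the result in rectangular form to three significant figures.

Z_in ≈ 501 + j460 Ω

tan(βl) = tan(161°) = -0.344
Z_in = Z_0·(Z_L + jZ_0·tanβl)/(Z_0 + jZ_L·tanβl)
     = 172·(554 − j515)/(15 − j191)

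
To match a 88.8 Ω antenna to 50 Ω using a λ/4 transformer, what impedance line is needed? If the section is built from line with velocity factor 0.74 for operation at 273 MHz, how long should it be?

Z_qwt ≈ 66.6 Ω; length ≈ 20.3 cm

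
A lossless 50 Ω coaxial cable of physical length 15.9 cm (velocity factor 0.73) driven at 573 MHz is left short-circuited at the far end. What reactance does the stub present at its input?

λ = v/f = 0.73·c / 573 MHz = 0.382 m
βl = 2π·l/λ = 2π × 0.416 = 150°
tan(βl) = -0.583
For a short-circuited stub, Z_in = jZ_0·tan(βl)

X_in ≈ -29.1 Ω (capacitive)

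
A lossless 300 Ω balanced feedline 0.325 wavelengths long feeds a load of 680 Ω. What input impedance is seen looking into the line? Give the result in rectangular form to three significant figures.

βl = 2π × 0.325 = 117°
tan(βl) = tan(117°) = -1.96
Z_in = Z_0·(Z_L + jZ_0·tanβl)/(Z_0 + jZ_L·tanβl)
     = 300·(680 − j589)/(300 − j1330)

Z_in ≈ 159 + j117 Ω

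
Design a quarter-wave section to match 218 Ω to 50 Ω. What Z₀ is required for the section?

Z_qwt ≈ 104 Ω

Z_qwt = √(Z_0·R_L) = √(50 × 218) = √10900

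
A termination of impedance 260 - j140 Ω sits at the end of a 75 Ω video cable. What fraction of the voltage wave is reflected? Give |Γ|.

|Γ| ≈ 0.639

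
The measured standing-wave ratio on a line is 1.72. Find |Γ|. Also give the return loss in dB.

|Γ| ≈ 0.265; return loss ≈ 11.5 dB

|Γ| = (S − 1)/(S + 1) = (1.72 − 1)/(1.72 + 1) = 0.72/2.72
RL = −20·log₁₀|Γ| = −20·log₁₀(0.265)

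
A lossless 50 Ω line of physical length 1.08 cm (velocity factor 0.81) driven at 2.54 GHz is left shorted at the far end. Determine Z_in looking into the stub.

λ = v/f = 0.81·c / 2.54 GHz = 0.0957 m
βl = 2π·l/λ = 2π × 0.113 = 40.6°
tan(βl) = 0.858
For a shorted stub, Z_in = jZ_0·tan(βl)

Z_in ≈ +j42.9 Ω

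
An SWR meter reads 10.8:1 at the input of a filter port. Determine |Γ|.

|Γ| = (S − 1)/(S + 1) = (10.8 − 1)/(10.8 + 1) = 9.8/11.8

|Γ| ≈ 0.831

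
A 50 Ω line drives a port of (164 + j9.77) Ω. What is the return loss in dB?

Γ = (114 + j9.77)/(214 + j9.77), |Γ| = 0.534
RL = −20·log₁₀|Γ| = −20·log₁₀(0.534)

RL ≈ 5.45 dB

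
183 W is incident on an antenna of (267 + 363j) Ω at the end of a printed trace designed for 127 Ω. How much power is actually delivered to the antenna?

|Γ| = |(140 + j363)/(394 + j363)| = 0.726
|Γ|² = 0.527
P_refl = |Γ|²·P_inc = 96.5 W, P_del = (1 − |Γ|²)·P_inc = 86.5 W

P_delivered ≈ 86.5 W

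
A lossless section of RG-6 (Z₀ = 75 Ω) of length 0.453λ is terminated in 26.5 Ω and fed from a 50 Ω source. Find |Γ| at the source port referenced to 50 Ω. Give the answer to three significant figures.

|Γ| ≈ 0.359

βl = 2π × 0.453 = 163°
tan(βl) = -0.304
Z_in = Z_0·(Z_L + jZ_0·tanβl)/(Z_0 + jZ_L·tanβl) = 28.6 − j19.7 Ω
Γ_s = (Z_in − Z_s)/(Z_in + Z_s) = (-21.4 − j19.7)/(78.6 − j19.7), |Γ_s| = 0.359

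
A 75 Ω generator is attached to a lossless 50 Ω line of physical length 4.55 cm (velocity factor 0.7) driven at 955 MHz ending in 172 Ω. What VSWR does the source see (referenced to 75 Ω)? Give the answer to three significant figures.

λ = v/f = 0.7·c / 955 MHz = 0.22 m
βl = 2π·l/λ = 2π × 0.207 = 74.5°
tan(βl) = 3.6
Z_in = Z_0·(Z_L + jZ_0·tanβl)/(Z_0 + jZ_L·tanβl) = 15.6 − j12.6 Ω
Γ_s = (Z_in − Z_s)/(Z_in + Z_s) = (-59.4 − j12.6)/(90.6 − j12.6), |Γ_s| = 0.665
VSWR = (1 + |Γ_s|)/(1 − |Γ_s|)

VSWR ≈ 4.96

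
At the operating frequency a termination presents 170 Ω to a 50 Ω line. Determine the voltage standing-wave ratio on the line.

VSWR ≈ 3.4

Γ = (170 − 50)/(170 + 50) = 0.545
VSWR = (1 + 0.545)/(1 − 0.545)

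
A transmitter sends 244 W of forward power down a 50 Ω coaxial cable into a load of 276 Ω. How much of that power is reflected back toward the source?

Γ = (276 − 50)/(276 + 50) = 0.693
|Γ|² = 0.481
P_refl = |Γ|²·P_inc = 117 W, P_del = (1 − |Γ|²)·P_inc = 127 W

P_reflected ≈ 117 W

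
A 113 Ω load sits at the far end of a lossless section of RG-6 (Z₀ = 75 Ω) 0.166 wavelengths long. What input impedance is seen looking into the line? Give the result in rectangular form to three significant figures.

Z_in ≈ 58 − j21.3 Ω

βl = 2π × 0.166 = 59.8°
tan(βl) = tan(59.8°) = 1.72
Z_in = Z_0·(Z_L + jZ_0·tanβl)/(Z_0 + jZ_L·tanβl)
     = 75·(113 + j129)/(75 + j194)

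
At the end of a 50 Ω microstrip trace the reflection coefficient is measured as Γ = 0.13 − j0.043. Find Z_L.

Z_L = Z_0·(1 + Γ)/(1 − Γ) = 50·(1.13 − j0.043)/(0.87 + j0.043)

Z_L ≈ 64.7 − j5.67 Ω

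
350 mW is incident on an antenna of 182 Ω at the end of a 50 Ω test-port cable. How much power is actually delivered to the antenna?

Γ = (182 − 50)/(182 + 50) = 0.569
|Γ|² = 0.324
P_refl = |Γ|²·P_inc = 113 mW, P_del = (1 − |Γ|²)·P_inc = 237 mW

P_delivered ≈ 237 mW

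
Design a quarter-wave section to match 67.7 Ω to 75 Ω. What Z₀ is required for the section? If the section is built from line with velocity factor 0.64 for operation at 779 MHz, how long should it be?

Z_qwt = √(Z_0·R_L) = √(75 × 67.7) = √5078
λ = 0.64·c/f = 0.246 m, so l = λ/4 = 0.0616 m

Z_qwt ≈ 71.3 Ω; length ≈ 6.16 cm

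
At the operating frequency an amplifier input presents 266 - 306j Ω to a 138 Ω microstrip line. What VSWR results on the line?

VSWR ≈ 4.79

Γ = (Z_L − Z_0)/(Z_L + Z_0) = (128 − j306)/(404 − j306)
|Γ| = 332/507 = 0.654
VSWR = (1 + |Γ|)/(1 − |Γ|) = 1.65/0.346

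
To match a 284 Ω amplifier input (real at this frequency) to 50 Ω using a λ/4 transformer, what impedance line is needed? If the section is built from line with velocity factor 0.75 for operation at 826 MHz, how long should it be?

Z_qwt ≈ 119 Ω; length ≈ 6.81 cm

Z_qwt = √(Z_0·R_L) = √(50 × 284) = √14200
λ = 0.75·c/f = 0.272 m, so l = λ/4 = 0.0681 m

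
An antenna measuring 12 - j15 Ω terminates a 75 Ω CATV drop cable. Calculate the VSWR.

VSWR ≈ 6.51

Γ = (Z_L − Z_0)/(Z_L + Z_0) = (-63 − j15)/(87 − j15)
|Γ| = 64.8/88.3 = 0.734
VSWR = (1 + |Γ|)/(1 − |Γ|) = 1.73/0.266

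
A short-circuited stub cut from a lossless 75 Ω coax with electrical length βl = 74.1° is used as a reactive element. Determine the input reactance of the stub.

tan(βl) = 3.51
For a short-circuited stub, Z_in = jZ_0·tan(βl)

X_in ≈ 263 Ω (inductive)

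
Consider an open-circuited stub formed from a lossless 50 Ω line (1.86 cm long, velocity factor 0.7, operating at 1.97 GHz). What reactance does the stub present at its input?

X_in ≈ -25.7 Ω (capacitive)

λ = v/f = 0.7·c / 1.97 GHz = 0.107 m
βl = 2π·l/λ = 2π × 0.174 = 62.8°
tan(βl) = 1.95
For an open-circuited stub, Z_in = −jZ_0·cot(βl) = −jZ_0/tan(βl)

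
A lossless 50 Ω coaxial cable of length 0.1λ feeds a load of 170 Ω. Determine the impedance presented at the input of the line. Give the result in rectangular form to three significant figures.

βl = 2π × 0.1 = 36°
tan(βl) = tan(36°) = 0.727
Z_in = Z_0·(Z_L + jZ_0·tanβl)/(Z_0 + jZ_L·tanβl)
     = 50·(170 + j36.3)/(50 + j124)

Z_in ≈ 36.6 − j54 Ω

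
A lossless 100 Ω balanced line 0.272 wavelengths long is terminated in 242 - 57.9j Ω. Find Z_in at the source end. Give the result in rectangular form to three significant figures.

Z_in ≈ 40.8 + j21.3 Ω

βl = 2π × 0.272 = 97.9°
tan(βl) = tan(97.9°) = -7.19
Z_in = Z_0·(Z_L + jZ_0·tanβl)/(Z_0 + jZ_L·tanβl)
     = 100·(242 − j777)/(-316 − j1740)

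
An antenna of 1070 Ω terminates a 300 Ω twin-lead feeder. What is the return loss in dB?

Γ = (1070 − 300)/(1070 + 300) = 0.562
RL = −20·log₁₀|Γ| = −20·log₁₀(0.562)

RL ≈ 5 dB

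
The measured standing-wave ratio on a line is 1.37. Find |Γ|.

|Γ| = (S − 1)/(S + 1) = (1.37 − 1)/(1.37 + 1) = 0.37/2.37

|Γ| ≈ 0.156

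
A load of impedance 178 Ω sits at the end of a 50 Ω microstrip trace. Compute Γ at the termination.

Γ = 0.561

Γ = (Z_L − Z_0)/(Z_L + Z_0) = (178 − 50)/(178 + 50) = 128/228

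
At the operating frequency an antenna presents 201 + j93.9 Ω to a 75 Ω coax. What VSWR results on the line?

VSWR ≈ 3.34

Γ = (Z_L − Z_0)/(Z_L + Z_0) = (126 + j93.9)/(276 + j93.9)
|Γ| = 157/292 = 0.539
VSWR = (1 + |Γ|)/(1 − |Γ|) = 1.54/0.461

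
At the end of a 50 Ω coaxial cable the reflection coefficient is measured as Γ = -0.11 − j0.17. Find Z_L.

Z_L = Z_0·(1 + Γ)/(1 − Γ) = 50·(0.89 − j0.17)/(1.11 + j0.17)

Z_L ≈ 38 − j13.5 Ω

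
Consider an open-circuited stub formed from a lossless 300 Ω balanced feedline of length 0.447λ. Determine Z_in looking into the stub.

Z_in ≈ +j867 Ω

βl = 2π × 0.447 = 161°
tan(βl) = -0.346
For an open-circuited stub, Z_in = −jZ_0·cot(βl) = −jZ_0/tan(βl)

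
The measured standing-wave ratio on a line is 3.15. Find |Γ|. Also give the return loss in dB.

|Γ| = (S − 1)/(S + 1) = (3.15 − 1)/(3.15 + 1) = 2.15/4.15
RL = −20·log₁₀|Γ| = −20·log₁₀(0.518)

|Γ| ≈ 0.518; return loss ≈ 5.71 dB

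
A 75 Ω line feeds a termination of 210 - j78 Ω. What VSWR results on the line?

Γ = (Z_L − Z_0)/(Z_L + Z_0) = (135 − j78)/(285 − j78)
|Γ| = 156/295 = 0.528
VSWR = (1 + |Γ|)/(1 − |Γ|) = 1.53/0.472

VSWR ≈ 3.23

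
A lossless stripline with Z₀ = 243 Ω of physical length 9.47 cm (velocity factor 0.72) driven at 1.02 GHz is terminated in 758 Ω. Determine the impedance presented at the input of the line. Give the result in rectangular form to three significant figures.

Z_in ≈ 394 + j339 Ω

λ = v/f = 0.72·c / 1.02 GHz = 0.212 m
βl = 2π·l/λ = 2π × 0.447 = 161°
tan(βl) = tan(161°) = -0.345
Z_in = Z_0·(Z_L + jZ_0·tanβl)/(Z_0 + jZ_L·tanβl)
     = 243·(758 − j83.7)/(243 − j261)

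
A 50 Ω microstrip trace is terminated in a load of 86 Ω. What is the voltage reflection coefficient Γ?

Γ = (Z_L − Z_0)/(Z_L + Z_0) = (86 − 50)/(86 + 50) = 36/136

Γ = 0.265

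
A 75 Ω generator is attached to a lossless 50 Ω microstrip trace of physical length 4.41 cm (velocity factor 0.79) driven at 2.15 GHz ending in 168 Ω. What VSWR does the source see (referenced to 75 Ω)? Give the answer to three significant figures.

λ = v/f = 0.79·c / 2.15 GHz = 0.11 m
βl = 2π·l/λ = 2π × 0.4 = 144°
tan(βl) = -0.726
Z_in = Z_0·(Z_L + jZ_0·tanβl)/(Z_0 + jZ_L·tanβl) = 36.9 + j53.7 Ω
Γ_s = (Z_in − Z_s)/(Z_in + Z_s) = (-38.1 + j53.7)/(112 + j53.7), |Γ_s| = 0.531
VSWR = (1 + |Γ_s|)/(1 − |Γ_s|)

VSWR ≈ 3.26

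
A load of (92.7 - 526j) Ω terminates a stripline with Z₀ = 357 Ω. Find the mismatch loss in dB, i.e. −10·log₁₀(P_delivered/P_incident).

mismatch loss ≈ 5.58 dB

Γ = (-264.3 − j526)/(449.7 − j526), |Γ| = 0.851
|Γ|² = 0.724, so P_del/P_inc = 1 − |Γ|² = 0.276
ML = −10·log₁₀(1 − |Γ|²)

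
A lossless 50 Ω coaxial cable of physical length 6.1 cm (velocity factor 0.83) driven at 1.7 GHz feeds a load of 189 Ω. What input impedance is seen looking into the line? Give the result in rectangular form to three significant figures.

Z_in ≈ 43.6 + j66.4 Ω

λ = v/f = 0.83·c / 1.7 GHz = 0.146 m
βl = 2π·l/λ = 2π × 0.416 = 150°
tan(βl) = tan(150°) = -0.579
Z_in = Z_0·(Z_L + jZ_0·tanβl)/(Z_0 + jZ_L·tanβl)
     = 50·(189 − j29)/(50 − j109)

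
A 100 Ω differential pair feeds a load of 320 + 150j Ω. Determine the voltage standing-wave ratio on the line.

Γ = (Z_L − Z_0)/(Z_L + Z_0) = (220 + j150)/(420 + j150)
|Γ| = 266/446 = 0.597
VSWR = (1 + |Γ|)/(1 − |Γ|) = 1.6/0.403

VSWR ≈ 3.96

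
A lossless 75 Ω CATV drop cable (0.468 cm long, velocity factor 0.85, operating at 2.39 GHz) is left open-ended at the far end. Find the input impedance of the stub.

λ = v/f = 0.85·c / 2.39 GHz = 0.107 m
βl = 2π·l/λ = 2π × 0.0439 = 15.8°
tan(βl) = 0.283
For an open-ended stub, Z_in = −jZ_0·cot(βl) = −jZ_0/tan(βl)

Z_in ≈ −j265 Ω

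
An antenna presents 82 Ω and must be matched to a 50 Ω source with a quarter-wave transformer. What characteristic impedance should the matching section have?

Z_qwt = √(Z_0·R_L) = √(50 × 82) = √4100

Z_qwt ≈ 64 Ω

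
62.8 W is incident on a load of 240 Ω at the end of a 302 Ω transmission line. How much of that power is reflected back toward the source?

P_reflected ≈ 0.822 W

Γ = (240 − 302)/(240 + 302) = -0.114
|Γ|² = 0.0131
P_refl = |Γ|²·P_inc = 0.822 W, P_del = (1 − |Γ|²)·P_inc = 62 W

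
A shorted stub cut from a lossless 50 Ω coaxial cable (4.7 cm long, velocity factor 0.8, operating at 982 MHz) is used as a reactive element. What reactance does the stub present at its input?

λ = v/f = 0.8·c / 982 MHz = 0.244 m
βl = 2π·l/λ = 2π × 0.192 = 69.2°
tan(βl) = 2.64
For a shorted stub, Z_in = jZ_0·tan(βl)

X_in ≈ 132 Ω (inductive)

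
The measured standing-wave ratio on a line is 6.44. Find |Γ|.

|Γ| = (S − 1)/(S + 1) = (6.44 − 1)/(6.44 + 1) = 5.44/7.44

|Γ| ≈ 0.731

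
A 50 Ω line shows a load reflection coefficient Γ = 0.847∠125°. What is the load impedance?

Z_L = Z_0·(1 + Γ)/(1 − Γ) = 50·(0.514 + j0.694)/(1.49 − j0.694)

Z_L ≈ 5.25 + j25.8 Ω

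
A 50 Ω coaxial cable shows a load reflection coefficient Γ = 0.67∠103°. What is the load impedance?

Z_L = Z_0·(1 + Γ)/(1 − Γ) = 50·(0.849 + j0.653)/(1.15 − j0.653)

Z_L ≈ 15.7 + j37.3 Ω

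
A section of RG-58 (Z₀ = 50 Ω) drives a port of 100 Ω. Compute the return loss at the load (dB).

Γ = (100 − 50)/(100 + 50) = 0.333
RL = −20·log₁₀|Γ| = −20·log₁₀(0.333)

RL ≈ 9.54 dB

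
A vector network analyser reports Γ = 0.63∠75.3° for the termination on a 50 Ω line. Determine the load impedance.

Z_L ≈ 28 + j56.6 Ω

Z_L = Z_0·(1 + Γ)/(1 − Γ) = 50·(1.16 + j0.609)/(0.84 − j0.609)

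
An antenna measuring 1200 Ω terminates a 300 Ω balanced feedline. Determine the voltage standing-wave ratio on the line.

Γ = (1200 − 300)/(1200 + 300) = 0.6
VSWR = (1 + 0.6)/(1 − 0.6)

VSWR ≈ 4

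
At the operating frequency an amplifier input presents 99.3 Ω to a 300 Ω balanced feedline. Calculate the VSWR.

Γ = (99.3 − 300)/(99.3 + 300) = -0.503
VSWR = (1 + 0.503)/(1 − 0.503)

VSWR ≈ 3.02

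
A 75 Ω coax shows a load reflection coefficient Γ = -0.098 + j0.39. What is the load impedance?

Z_L = Z_0·(1 + Γ)/(1 − Γ) = 75·(0.902 + j0.39)/(1.1 − j0.39)

Z_L ≈ 46.3 + j43.1 Ω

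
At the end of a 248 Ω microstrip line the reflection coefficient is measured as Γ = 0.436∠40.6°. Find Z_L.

Z_L ≈ 380 + j267 Ω

Z_L = Z_0·(1 + Γ)/(1 − Γ) = 248·(1.33 + j0.284)/(0.669 − j0.284)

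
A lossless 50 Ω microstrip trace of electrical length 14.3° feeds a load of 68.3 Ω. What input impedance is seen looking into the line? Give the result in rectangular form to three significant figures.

tan(βl) = tan(14.3°) = 0.255
Z_in = Z_0·(Z_L + jZ_0·tanβl)/(Z_0 + jZ_L·tanβl)
     = 50·(68.3 + j12.7)/(50 + j17.4)

Z_in ≈ 64.9 − j9.84 Ω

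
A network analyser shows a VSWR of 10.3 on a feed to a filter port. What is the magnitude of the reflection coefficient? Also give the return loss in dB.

|Γ| = (S − 1)/(S + 1) = (10.3 − 1)/(10.3 + 1) = 9.3/11.3
RL = −20·log₁₀|Γ| = −20·log₁₀(0.823)

|Γ| ≈ 0.823; return loss ≈ 1.69 dB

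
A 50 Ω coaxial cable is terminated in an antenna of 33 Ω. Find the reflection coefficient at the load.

Γ = -0.205

Γ = (Z_L − Z_0)/(Z_L + Z_0) = (33 − 50)/(33 + 50) = -17/83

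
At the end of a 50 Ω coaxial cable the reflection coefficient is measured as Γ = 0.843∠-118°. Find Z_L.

Z_L ≈ 5.78 − j29.7 Ω

Z_L = Z_0·(1 + Γ)/(1 − Γ) = 50·(0.604 − j0.744)/(1.4 + j0.744)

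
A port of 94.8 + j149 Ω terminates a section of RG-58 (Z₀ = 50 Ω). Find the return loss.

RL ≈ 2.51 dB

Γ = (44.8 + j149)/(144.8 + j149), |Γ| = 0.749
RL = −20·log₁₀|Γ| = −20·log₁₀(0.749)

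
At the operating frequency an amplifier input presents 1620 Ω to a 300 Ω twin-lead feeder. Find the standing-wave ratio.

VSWR ≈ 5.4

Γ = (1620 − 300)/(1620 + 300) = 0.688
VSWR = (1 + 0.688)/(1 − 0.688)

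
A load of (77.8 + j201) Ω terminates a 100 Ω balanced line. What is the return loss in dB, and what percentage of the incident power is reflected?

Γ = (-22.2 + j201)/(177.8 + j201), |Γ| = 0.754
RL = −20·log₁₀(0.754) = 2.46 dB
P_refl/P_inc = |Γ|² = 0.568

RL ≈ 2.46 dB; 56.8% of incident power reflected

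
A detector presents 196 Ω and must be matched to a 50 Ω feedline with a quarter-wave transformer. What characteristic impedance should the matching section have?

Z_qwt = √(Z_0·R_L) = √(50 × 196) = √9800

Z_qwt ≈ 99 Ω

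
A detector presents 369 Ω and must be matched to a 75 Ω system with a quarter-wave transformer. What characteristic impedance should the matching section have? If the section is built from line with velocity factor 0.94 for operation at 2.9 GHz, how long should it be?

Z_qwt = √(Z_0·R_L) = √(75 × 369) = √27680
λ = 0.94·c/f = 0.0972 m, so l = λ/4 = 0.0243 m

Z_qwt ≈ 166 Ω; length ≈ 2.43 cm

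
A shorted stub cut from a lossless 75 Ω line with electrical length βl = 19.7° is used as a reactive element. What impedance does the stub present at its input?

tan(βl) = 0.358
For a shorted stub, Z_in = jZ_0·tan(βl)

Z_in ≈ +j26.9 Ω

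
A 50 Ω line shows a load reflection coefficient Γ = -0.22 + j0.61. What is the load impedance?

Z_L ≈ 15.6 + j32.8 Ω

Z_L = Z_0·(1 + Γ)/(1 − Γ) = 50·(0.78 + j0.61)/(1.22 − j0.61)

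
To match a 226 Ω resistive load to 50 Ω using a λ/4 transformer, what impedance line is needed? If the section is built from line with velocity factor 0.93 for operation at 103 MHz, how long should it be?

Z_qwt ≈ 106 Ω; length ≈ 67.7 cm

Z_qwt = √(Z_0·R_L) = √(50 × 226) = √11300
λ = 0.93·c/f = 2.71 m, so l = λ/4 = 0.677 m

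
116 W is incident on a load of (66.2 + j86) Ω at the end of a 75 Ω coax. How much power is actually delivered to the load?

|Γ| = |(-8.8 + j86)/(141.2 + j86)| = 0.523
|Γ|² = 0.273
P_refl = |Γ|²·P_inc = 31.7 W, P_del = (1 − |Γ|²)·P_inc = 84.3 W

P_delivered ≈ 84.3 W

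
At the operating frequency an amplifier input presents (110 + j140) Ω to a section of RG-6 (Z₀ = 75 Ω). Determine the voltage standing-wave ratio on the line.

VSWR ≈ 4.29

Γ = (Z_L − Z_0)/(Z_L + Z_0) = (35 + j140)/(185 + j140)
|Γ| = 144/232 = 0.622
VSWR = (1 + |Γ|)/(1 − |Γ|) = 1.62/0.378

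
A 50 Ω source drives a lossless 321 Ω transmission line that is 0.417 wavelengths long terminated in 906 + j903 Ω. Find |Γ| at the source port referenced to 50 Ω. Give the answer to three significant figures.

βl = 2π × 0.417 = 150°
tan(βl) = -0.575
Z_in = Z_0·(Z_L + jZ_0·tanβl)/(Z_0 + jZ_L·tanβl) = 127 + j353 Ω
Γ_s = (Z_in − Z_s)/(Z_in + Z_s) = (77.2 + j353)/(177 + j353), |Γ_s| = 0.915

|Γ| ≈ 0.915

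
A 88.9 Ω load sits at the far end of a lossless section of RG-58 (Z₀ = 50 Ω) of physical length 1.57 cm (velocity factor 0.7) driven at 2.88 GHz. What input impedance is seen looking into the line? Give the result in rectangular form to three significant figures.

Z_in ≈ 29 − j7.45 Ω

λ = v/f = 0.7·c / 2.88 GHz = 0.0729 m
βl = 2π·l/λ = 2π × 0.215 = 77.5°
tan(βl) = tan(77.5°) = 4.52
Z_in = Z_0·(Z_L + jZ_0·tanβl)/(Z_0 + jZ_L·tanβl)
     = 50·(88.9 + j226)/(50 + j401)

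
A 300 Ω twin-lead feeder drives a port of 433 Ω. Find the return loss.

RL ≈ 14.8 dB

Γ = (433 − 300)/(433 + 300) = 0.181
RL = −20·log₁₀|Γ| = −20·log₁₀(0.181)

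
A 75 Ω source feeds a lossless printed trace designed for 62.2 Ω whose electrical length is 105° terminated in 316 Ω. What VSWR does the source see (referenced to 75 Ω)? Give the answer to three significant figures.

tan(βl) = -3.73
Z_in = Z_0·(Z_L + jZ_0·tanβl)/(Z_0 + jZ_L·tanβl) = 13.1 + j16 Ω
Γ_s = (Z_in − Z_s)/(Z_in + Z_s) = (-61.9 + j16)/(88.1 + j16), |Γ_s| = 0.714
VSWR = (1 + |Γ_s|)/(1 − |Γ_s|)

VSWR ≈ 6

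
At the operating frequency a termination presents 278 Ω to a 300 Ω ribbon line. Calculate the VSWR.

Γ = (278 − 300)/(278 + 300) = -0.0381
VSWR = (1 + 0.0381)/(1 − 0.0381)

VSWR ≈ 1.08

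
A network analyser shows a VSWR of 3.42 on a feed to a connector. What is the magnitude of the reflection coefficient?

|Γ| ≈ 0.548

|Γ| = (S − 1)/(S + 1) = (3.42 − 1)/(3.42 + 1) = 2.42/4.42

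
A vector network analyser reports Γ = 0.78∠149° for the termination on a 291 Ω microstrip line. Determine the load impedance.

Z_L ≈ 38.7 + j79.4 Ω

Z_L = Z_0·(1 + Γ)/(1 − Γ) = 291·(0.331 + j0.402)/(1.67 − j0.402)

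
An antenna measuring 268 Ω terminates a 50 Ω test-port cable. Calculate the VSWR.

Γ = (268 − 50)/(268 + 50) = 0.686
VSWR = (1 + 0.686)/(1 − 0.686)

VSWR ≈ 5.36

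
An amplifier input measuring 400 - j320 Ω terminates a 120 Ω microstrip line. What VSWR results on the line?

VSWR ≈ 5.59

Γ = (Z_L − Z_0)/(Z_L + Z_0) = (280 − j320)/(520 − j320)
|Γ| = 425/611 = 0.696
VSWR = (1 + |Γ|)/(1 − |Γ|) = 1.7/0.304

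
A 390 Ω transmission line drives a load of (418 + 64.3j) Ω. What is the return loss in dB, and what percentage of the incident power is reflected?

Γ = (28 + j64.3)/(808 + j64.3), |Γ| = 0.0865
RL = −20·log₁₀(0.0865) = 21.3 dB
P_refl/P_inc = |Γ|² = 0.00749

RL ≈ 21.3 dB; 0.749% of incident power reflected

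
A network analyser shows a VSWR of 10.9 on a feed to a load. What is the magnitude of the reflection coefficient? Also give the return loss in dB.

|Γ| = (S − 1)/(S + 1) = (10.9 − 1)/(10.9 + 1) = 9.9/11.9
RL = −20·log₁₀|Γ| = −20·log₁₀(0.832)

|Γ| ≈ 0.832; return loss ≈ 1.6 dB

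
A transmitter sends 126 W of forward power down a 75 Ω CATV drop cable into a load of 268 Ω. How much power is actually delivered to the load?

P_delivered ≈ 86.1 W

Γ = (268 − 75)/(268 + 75) = 0.563
|Γ|² = 0.317
P_refl = |Γ|²·P_inc = 39.9 W, P_del = (1 − |Γ|²)·P_inc = 86.1 W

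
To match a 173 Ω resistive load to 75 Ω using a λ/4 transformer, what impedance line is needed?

Z_qwt ≈ 114 Ω

Z_qwt = √(Z_0·R_L) = √(75 × 173) = √12980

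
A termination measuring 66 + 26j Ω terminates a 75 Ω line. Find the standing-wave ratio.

VSWR ≈ 1.47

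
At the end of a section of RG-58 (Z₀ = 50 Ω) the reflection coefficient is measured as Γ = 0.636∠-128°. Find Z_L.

Z_L ≈ 13.6 − j22.9 Ω

Z_L = Z_0·(1 + Γ)/(1 − Γ) = 50·(0.608 − j0.501)/(1.39 + j0.501)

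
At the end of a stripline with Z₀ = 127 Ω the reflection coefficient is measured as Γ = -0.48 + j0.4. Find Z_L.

Z_L = Z_0·(1 + Γ)/(1 − Γ) = 127·(0.52 + j0.4)/(1.48 − j0.4)

Z_L ≈ 32.9 + j43.2 Ω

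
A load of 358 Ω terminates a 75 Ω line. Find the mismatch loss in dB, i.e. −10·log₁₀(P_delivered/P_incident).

mismatch loss ≈ 2.42 dB

Γ = (358 − 75)/(358 + 75) = 0.654
|Γ|² = 0.427, so P_del/P_inc = 1 − |Γ|² = 0.573
ML = −10·log₁₀(1 − |Γ|²)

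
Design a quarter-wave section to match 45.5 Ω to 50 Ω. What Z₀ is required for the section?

Z_qwt ≈ 47.7 Ω

Z_qwt = √(Z_0·R_L) = √(50 × 45.5) = √2275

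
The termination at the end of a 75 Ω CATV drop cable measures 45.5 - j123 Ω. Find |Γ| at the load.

Γ = (Z_L − Z_0)/(Z_L + Z_0) = (-29.5 − j123)/(120.5 − j123)
|Γ| = 126/172

|Γ| ≈ 0.735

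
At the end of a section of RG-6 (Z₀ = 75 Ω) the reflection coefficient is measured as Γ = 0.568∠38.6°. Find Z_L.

Z_L = Z_0·(1 + Γ)/(1 − Γ) = 75·(1.44 + j0.354)/(0.556 − j0.354)

Z_L ≈ 117 + j122 Ω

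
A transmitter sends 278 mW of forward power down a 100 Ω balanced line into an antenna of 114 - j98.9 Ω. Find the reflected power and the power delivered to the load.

P_reflected ≈ 49.9 mW; P_delivered ≈ 228 mW

|Γ| = |(14 − j98.9)/(214 − j98.9)| = 0.424
|Γ|² = 0.18
P_refl = |Γ|²·P_inc = 49.9 mW, P_del = (1 − |Γ|²)·P_inc = 228 mW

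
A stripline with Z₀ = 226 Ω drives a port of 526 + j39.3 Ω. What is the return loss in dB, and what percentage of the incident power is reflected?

RL ≈ 7.92 dB; 16.1% of incident power reflected

Γ = (300 + j39.3)/(752 + j39.3), |Γ| = 0.402
RL = −20·log₁₀(0.402) = 7.92 dB
P_refl/P_inc = |Γ|² = 0.161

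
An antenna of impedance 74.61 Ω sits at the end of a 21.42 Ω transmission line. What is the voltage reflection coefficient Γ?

Γ = (Z_L − Z_0)/(Z_L + Z_0) = (74.61 − 21.42)/(74.61 + 21.42) = 53.19/96.03

Γ = 0.554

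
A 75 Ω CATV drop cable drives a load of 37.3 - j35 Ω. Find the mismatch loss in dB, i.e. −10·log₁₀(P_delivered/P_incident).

Γ = (-37.7 − j35)/(112.3 − j35), |Γ| = 0.437
|Γ|² = 0.191, so P_del/P_inc = 1 − |Γ|² = 0.809
ML = −10·log₁₀(1 − |Γ|²)

mismatch loss ≈ 0.922 dB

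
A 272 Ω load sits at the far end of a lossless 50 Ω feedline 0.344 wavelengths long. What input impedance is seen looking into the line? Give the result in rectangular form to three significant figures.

Z_in ≈ 13.1 + j31.9 Ω

βl = 2π × 0.344 = 124°
tan(βl) = tan(124°) = -1.49
Z_in = Z_0·(Z_L + jZ_0·tanβl)/(Z_0 + jZ_L·tanβl)
     = 50·(272 − j74.6)/(50 − j406)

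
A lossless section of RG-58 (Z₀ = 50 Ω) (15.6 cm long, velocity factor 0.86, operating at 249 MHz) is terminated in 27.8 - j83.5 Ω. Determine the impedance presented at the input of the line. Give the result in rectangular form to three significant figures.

Z_in ≈ 7.01 − j5.9 Ω

λ = v/f = 0.86·c / 249 MHz = 1.04 m
βl = 2π·l/λ = 2π × 0.151 = 54.2°
tan(βl) = tan(54.2°) = 1.39
Z_in = Z_0·(Z_L + jZ_0·tanβl)/(Z_0 + jZ_L·tanβl)
     = 50·(27.8 − j14.2)/(166 + j38.5)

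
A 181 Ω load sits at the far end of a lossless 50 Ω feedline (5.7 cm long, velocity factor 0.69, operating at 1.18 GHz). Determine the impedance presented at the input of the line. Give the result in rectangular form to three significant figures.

λ = v/f = 0.69·c / 1.18 GHz = 0.175 m
βl = 2π·l/λ = 2π × 0.325 = 117°
tan(βl) = tan(117°) = -1.96
Z_in = Z_0·(Z_L + jZ_0·tanβl)/(Z_0 + jZ_L·tanβl)
     = 50·(181 − j98.2)/(50 − j356)

Z_in ≈ 17.1 + j23.1 Ω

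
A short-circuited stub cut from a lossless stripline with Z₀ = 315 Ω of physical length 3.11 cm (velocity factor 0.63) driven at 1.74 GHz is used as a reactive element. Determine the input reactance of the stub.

X_in ≈ -1360 Ω (capacitive)

λ = v/f = 0.63·c / 1.74 GHz = 0.109 m
βl = 2π·l/λ = 2π × 0.286 = 103°
tan(βl) = -4.31
For a short-circuited stub, Z_in = jZ_0·tan(βl)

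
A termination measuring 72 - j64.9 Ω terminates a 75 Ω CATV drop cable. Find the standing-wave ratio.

VSWR ≈ 2.36

Γ = (Z_L − Z_0)/(Z_L + Z_0) = (-3 − j64.9)/(147 − j64.9)
|Γ| = 65/161 = 0.404
VSWR = (1 + |Γ|)/(1 − |Γ|) = 1.4/0.596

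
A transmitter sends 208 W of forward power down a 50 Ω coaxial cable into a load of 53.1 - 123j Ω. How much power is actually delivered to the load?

|Γ| = |(3.1 − j123)/(103.1 − j123)| = 0.767
|Γ|² = 0.588
P_refl = |Γ|²·P_inc = 122 W, P_del = (1 − |Γ|²)·P_inc = 85.8 W

P_delivered ≈ 85.8 W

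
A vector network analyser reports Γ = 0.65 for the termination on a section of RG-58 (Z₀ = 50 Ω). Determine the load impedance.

Z_L ≈ 236 Ω

Z_L = Z_0·(1 + Γ)/(1 − Γ) = 50·(1.65)/(0.35)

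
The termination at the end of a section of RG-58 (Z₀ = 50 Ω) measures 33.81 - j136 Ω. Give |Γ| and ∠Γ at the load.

Γ ≈ 0.857 ∠ -38.4°

Γ = (Z_L − Z_0)/(Z_L + Z_0) = (-16.19 − j136)/(83.81 − j136)
|Γ| = 137/160 = 0.857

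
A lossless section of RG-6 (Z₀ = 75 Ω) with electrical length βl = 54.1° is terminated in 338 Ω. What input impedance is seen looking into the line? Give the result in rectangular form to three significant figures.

tan(βl) = tan(54.1°) = 1.38
Z_in = Z_0·(Z_L + jZ_0·tanβl)/(Z_0 + jZ_L·tanβl)
     = 75·(338 + j104)/(75 + j467)

Z_in ≈ 24.7 − j50.3 Ω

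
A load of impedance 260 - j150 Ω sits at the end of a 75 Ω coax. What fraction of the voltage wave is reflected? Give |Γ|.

|Γ| ≈ 0.649

Γ = (Z_L − Z_0)/(Z_L + Z_0) = (185 − j150)/(335 − j150)
|Γ| = 238/367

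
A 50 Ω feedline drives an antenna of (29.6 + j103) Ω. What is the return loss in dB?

RL ≈ 1.87 dB

Γ = (-20.4 + j103)/(79.6 + j103), |Γ| = 0.807
RL = −20·log₁₀|Γ| = −20·log₁₀(0.807)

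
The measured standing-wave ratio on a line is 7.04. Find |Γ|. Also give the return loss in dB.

|Γ| ≈ 0.751; return loss ≈ 2.48 dB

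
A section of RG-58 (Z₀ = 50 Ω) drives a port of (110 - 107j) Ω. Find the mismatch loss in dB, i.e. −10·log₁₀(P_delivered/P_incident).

Γ = (60 − j107)/(160 − j107), |Γ| = 0.637
|Γ|² = 0.406, so P_del/P_inc = 1 − |Γ|² = 0.594
ML = −10·log₁₀(1 − |Γ|²)

mismatch loss ≈ 2.26 dB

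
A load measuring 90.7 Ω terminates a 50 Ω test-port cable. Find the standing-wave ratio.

VSWR ≈ 1.81

For a purely resistive load, VSWR = R_L/Z_0 or Z_0/R_L (whichever > 1) = 90.7/50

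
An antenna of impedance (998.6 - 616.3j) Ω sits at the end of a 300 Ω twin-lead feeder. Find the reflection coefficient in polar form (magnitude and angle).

Γ ≈ 0.648 ∠ -16°

Γ = (Z_L − Z_0)/(Z_L + Z_0) = (698.6 − j616.3)/(1299 − j616.3)
|Γ| = 932/1440 = 0.648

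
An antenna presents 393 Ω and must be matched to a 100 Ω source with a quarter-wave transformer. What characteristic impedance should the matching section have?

Z_qwt = √(Z_0·R_L) = √(100 × 393) = √39300

Z_qwt ≈ 198 Ω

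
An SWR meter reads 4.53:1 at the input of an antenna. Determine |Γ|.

|Γ| = (S − 1)/(S + 1) = (4.53 − 1)/(4.53 + 1) = 3.53/5.53

|Γ| ≈ 0.638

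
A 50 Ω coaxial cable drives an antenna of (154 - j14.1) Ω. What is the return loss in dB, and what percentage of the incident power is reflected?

Γ = (104 − j14.1)/(204 − j14.1), |Γ| = 0.513
RL = −20·log₁₀(0.513) = 5.79 dB
P_refl/P_inc = |Γ|² = 0.263

RL ≈ 5.79 dB; 26.3% of incident power reflected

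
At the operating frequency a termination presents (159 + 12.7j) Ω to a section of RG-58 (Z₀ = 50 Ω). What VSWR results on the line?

Γ = (Z_L − Z_0)/(Z_L + Z_0) = (109 + j12.7)/(209 + j12.7)
|Γ| = 110/209 = 0.524
VSWR = (1 + |Γ|)/(1 − |Γ|) = 1.52/0.476

VSWR ≈ 3.2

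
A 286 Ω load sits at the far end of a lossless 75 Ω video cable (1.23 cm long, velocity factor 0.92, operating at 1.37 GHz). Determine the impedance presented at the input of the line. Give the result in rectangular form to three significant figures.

λ = v/f = 0.92·c / 1.37 GHz = 0.201 m
βl = 2π·l/λ = 2π × 0.0611 = 22°
tan(βl) = tan(22°) = 0.404
Z_in = Z_0·(Z_L + jZ_0·tanβl)/(Z_0 + jZ_L·tanβl)
     = 75·(286 + j30.3)/(75 + j115)

Z_in ≈ 98.7 − j122 Ω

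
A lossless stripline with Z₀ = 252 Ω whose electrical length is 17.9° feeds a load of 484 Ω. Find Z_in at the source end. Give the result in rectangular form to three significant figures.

tan(βl) = tan(17.9°) = 0.323
Z_in = Z_0·(Z_L + jZ_0·tanβl)/(Z_0 + jZ_L·tanβl)
     = 252·(484 + j81.4)/(252 + j156)

Z_in ≈ 386 − j158 Ω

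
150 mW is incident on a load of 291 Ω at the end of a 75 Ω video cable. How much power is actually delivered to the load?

Γ = (291 − 75)/(291 + 75) = 0.59
|Γ|² = 0.348
P_refl = |Γ|²·P_inc = 52.2 mW, P_del = (1 − |Γ|²)·P_inc = 97.8 mW

P_delivered ≈ 97.8 mW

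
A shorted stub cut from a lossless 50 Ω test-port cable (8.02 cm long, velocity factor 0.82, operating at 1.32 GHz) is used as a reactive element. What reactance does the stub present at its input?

λ = v/f = 0.82·c / 1.32 GHz = 0.186 m
βl = 2π·l/λ = 2π × 0.43 = 155°
tan(βl) = -0.468
For a shorted stub, Z_in = jZ_0·tan(βl)

X_in ≈ -23.4 Ω (capacitive)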